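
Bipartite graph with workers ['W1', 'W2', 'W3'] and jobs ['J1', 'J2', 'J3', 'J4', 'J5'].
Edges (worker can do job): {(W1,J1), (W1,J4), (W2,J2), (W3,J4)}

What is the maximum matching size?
Maximum matching size = 3

Maximum matching: {(W1,J1), (W2,J2), (W3,J4)}
Size: 3

This assigns 3 workers to 3 distinct jobs.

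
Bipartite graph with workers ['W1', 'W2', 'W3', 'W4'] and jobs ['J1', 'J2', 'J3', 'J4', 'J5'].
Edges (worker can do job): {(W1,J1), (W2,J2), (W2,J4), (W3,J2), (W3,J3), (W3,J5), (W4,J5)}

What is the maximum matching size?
Maximum matching size = 4

Maximum matching: {(W1,J1), (W2,J4), (W3,J2), (W4,J5)}
Size: 4

This assigns 4 workers to 4 distinct jobs.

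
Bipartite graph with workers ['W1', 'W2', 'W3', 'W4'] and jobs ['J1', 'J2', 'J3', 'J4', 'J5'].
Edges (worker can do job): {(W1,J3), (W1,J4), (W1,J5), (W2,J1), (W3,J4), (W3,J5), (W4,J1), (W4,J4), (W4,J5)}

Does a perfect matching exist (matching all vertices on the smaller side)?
Yes, perfect matching exists (size 4)

Perfect matching: {(W1,J3), (W2,J1), (W3,J4), (W4,J5)}
All 4 vertices on the smaller side are matched.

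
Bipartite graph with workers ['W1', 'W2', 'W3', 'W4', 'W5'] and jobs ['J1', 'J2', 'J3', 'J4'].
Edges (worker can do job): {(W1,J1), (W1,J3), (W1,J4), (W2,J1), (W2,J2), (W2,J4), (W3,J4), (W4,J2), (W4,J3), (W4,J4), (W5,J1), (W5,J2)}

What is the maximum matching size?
Maximum matching size = 4

Maximum matching: {(W1,J1), (W3,J4), (W4,J3), (W5,J2)}
Size: 4

This assigns 4 workers to 4 distinct jobs.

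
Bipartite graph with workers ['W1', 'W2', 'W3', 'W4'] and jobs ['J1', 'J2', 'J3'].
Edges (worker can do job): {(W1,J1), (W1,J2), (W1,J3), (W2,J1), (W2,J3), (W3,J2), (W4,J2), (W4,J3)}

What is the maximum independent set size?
Maximum independent set = 4

By König's theorem:
- Min vertex cover = Max matching = 3
- Max independent set = Total vertices - Min vertex cover
- Max independent set = 7 - 3 = 4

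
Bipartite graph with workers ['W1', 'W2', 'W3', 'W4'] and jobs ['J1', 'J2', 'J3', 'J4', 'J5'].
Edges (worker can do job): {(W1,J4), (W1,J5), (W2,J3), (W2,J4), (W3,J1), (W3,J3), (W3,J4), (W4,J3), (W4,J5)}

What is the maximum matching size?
Maximum matching size = 4

Maximum matching: {(W1,J4), (W2,J3), (W3,J1), (W4,J5)}
Size: 4

This assigns 4 workers to 4 distinct jobs.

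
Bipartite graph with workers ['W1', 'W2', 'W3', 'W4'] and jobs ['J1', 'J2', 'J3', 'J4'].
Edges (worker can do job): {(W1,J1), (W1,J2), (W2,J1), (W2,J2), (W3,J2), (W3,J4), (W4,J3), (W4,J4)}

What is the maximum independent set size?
Maximum independent set = 4

By König's theorem:
- Min vertex cover = Max matching = 4
- Max independent set = Total vertices - Min vertex cover
- Max independent set = 8 - 4 = 4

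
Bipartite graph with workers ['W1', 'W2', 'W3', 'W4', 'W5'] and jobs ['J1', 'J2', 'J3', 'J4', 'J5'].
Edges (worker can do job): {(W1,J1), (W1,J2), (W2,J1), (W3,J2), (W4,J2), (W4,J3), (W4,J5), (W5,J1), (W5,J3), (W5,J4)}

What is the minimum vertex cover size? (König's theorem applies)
Minimum vertex cover size = 4

By König's theorem: in bipartite graphs,
min vertex cover = max matching = 4

Maximum matching has size 4, so minimum vertex cover also has size 4.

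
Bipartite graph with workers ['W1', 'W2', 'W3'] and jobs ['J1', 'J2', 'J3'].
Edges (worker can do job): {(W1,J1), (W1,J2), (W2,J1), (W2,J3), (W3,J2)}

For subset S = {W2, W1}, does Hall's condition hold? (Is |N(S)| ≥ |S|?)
Yes: |N(S)| = 3, |S| = 2

Subset S = {W2, W1}
Neighbors N(S) = {J1, J2, J3}

|N(S)| = 3, |S| = 2
Hall's condition: |N(S)| ≥ |S| is satisfied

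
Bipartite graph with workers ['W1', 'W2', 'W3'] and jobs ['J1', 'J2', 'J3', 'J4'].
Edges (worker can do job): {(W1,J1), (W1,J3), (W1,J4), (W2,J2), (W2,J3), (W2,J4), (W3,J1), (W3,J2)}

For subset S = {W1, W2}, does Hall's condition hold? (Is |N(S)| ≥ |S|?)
Yes: |N(S)| = 4, |S| = 2

Subset S = {W1, W2}
Neighbors N(S) = {J1, J2, J3, J4}

|N(S)| = 4, |S| = 2
Hall's condition: |N(S)| ≥ |S| is satisfied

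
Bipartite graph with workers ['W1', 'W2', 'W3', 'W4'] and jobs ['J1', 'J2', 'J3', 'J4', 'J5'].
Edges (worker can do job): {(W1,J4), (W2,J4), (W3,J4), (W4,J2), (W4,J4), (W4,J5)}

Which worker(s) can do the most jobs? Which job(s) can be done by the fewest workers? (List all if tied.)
Most versatile: W4 (3 jobs); Least covered: J1, J3 (0 workers)

Worker degrees (jobs they can do): W1:1, W2:1, W3:1, W4:3
Job degrees (workers who can do it): J1:0, J2:1, J3:0, J4:4, J5:1

Maximum worker degree is 3, achieved by: W4
Minimum job degree is 0, achieved by: J1, J3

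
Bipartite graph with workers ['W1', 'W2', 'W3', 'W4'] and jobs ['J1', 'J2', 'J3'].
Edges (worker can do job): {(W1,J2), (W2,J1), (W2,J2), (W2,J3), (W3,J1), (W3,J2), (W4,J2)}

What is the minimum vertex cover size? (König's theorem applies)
Minimum vertex cover size = 3

By König's theorem: in bipartite graphs,
min vertex cover = max matching = 3

Maximum matching has size 3, so minimum vertex cover also has size 3.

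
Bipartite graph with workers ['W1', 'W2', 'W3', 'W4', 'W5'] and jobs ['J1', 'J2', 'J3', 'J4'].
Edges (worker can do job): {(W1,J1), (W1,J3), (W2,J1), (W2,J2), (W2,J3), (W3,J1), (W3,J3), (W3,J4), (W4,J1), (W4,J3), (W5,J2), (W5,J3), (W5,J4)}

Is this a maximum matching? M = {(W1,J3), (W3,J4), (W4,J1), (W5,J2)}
Yes, size 4 is maximum

Proposed matching has size 4.
Maximum matching size for this graph: 4.

This is a maximum matching.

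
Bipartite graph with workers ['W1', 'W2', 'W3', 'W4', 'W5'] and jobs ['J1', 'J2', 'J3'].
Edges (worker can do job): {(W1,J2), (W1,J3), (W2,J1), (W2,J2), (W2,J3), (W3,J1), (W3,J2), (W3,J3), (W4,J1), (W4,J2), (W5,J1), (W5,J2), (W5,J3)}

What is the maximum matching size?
Maximum matching size = 3

Maximum matching: {(W1,J3), (W3,J2), (W5,J1)}
Size: 3

This assigns 3 workers to 3 distinct jobs.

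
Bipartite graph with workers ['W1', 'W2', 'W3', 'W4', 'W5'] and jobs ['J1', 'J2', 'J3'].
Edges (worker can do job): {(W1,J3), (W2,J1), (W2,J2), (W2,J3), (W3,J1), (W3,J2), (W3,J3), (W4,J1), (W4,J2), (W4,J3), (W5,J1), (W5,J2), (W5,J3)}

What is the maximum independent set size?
Maximum independent set = 5

By König's theorem:
- Min vertex cover = Max matching = 3
- Max independent set = Total vertices - Min vertex cover
- Max independent set = 8 - 3 = 5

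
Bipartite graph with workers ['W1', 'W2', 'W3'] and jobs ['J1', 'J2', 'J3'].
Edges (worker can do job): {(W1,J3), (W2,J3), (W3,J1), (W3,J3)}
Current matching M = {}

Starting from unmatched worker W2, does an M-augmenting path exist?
Yes: W2 → J3

An M-augmenting path alternates non-matching / matching edges, starting and ending at unmatched vertices.
Path: W2 → J3
(J3 is unmatched in M, so the path is augmenting.)
Flipping edges along this path would increase |M| from 0 to 1.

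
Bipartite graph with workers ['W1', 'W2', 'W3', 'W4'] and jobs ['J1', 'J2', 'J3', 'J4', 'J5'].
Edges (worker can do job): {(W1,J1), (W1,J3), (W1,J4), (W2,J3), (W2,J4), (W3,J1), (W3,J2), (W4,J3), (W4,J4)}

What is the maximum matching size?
Maximum matching size = 4

Maximum matching: {(W1,J1), (W2,J4), (W3,J2), (W4,J3)}
Size: 4

This assigns 4 workers to 4 distinct jobs.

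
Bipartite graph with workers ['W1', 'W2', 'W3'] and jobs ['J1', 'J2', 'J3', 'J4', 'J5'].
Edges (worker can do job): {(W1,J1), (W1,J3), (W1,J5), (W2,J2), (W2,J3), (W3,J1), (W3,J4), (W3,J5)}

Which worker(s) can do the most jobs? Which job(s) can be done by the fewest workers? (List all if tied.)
Most versatile: W1, W3 (3 jobs); Least covered: J2, J4 (1 workers)

Worker degrees (jobs they can do): W1:3, W2:2, W3:3
Job degrees (workers who can do it): J1:2, J2:1, J3:2, J4:1, J5:2

Maximum worker degree is 3, achieved by: W1, W3
Minimum job degree is 1, achieved by: J2, J4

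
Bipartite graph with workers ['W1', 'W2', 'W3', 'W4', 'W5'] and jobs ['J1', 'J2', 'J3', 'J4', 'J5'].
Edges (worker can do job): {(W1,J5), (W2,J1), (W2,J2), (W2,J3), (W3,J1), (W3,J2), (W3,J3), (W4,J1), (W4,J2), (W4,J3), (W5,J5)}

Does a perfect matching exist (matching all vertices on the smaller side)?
No, maximum matching has size 4 < 5

Maximum matching has size 4, need 5 for perfect matching.
Unmatched workers: ['W1']
Unmatched jobs: ['J4']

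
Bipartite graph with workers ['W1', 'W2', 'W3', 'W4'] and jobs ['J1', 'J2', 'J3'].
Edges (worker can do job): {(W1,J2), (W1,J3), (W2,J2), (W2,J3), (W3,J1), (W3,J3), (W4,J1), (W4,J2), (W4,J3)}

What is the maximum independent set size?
Maximum independent set = 4

By König's theorem:
- Min vertex cover = Max matching = 3
- Max independent set = Total vertices - Min vertex cover
- Max independent set = 7 - 3 = 4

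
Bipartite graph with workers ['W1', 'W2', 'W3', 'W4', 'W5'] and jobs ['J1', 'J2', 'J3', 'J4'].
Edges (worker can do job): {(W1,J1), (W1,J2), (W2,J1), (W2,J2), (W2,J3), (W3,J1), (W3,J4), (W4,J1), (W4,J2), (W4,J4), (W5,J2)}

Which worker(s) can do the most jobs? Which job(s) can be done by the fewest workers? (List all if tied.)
Most versatile: W2, W4 (3 jobs); Least covered: J3 (1 workers)

Worker degrees (jobs they can do): W1:2, W2:3, W3:2, W4:3, W5:1
Job degrees (workers who can do it): J1:4, J2:4, J3:1, J4:2

Maximum worker degree is 3, achieved by: W2, W4
Minimum job degree is 1, achieved by: J3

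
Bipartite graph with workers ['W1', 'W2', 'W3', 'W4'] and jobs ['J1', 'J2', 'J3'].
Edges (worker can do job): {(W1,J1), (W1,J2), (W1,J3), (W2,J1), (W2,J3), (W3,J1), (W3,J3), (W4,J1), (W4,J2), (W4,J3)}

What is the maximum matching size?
Maximum matching size = 3

Maximum matching: {(W1,J2), (W3,J1), (W4,J3)}
Size: 3

This assigns 3 workers to 3 distinct jobs.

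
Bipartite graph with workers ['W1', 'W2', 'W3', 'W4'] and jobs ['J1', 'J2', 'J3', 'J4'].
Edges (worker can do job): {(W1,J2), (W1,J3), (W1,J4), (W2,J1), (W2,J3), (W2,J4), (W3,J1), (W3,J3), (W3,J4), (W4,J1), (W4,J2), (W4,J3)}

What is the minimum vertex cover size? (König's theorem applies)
Minimum vertex cover size = 4

By König's theorem: in bipartite graphs,
min vertex cover = max matching = 4

Maximum matching has size 4, so minimum vertex cover also has size 4.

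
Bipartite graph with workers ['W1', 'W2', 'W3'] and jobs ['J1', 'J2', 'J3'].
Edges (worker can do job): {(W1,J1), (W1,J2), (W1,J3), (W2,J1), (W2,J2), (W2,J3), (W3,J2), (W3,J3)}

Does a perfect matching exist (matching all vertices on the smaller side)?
Yes, perfect matching exists (size 3)

Perfect matching: {(W1,J3), (W2,J1), (W3,J2)}
All 3 vertices on the smaller side are matched.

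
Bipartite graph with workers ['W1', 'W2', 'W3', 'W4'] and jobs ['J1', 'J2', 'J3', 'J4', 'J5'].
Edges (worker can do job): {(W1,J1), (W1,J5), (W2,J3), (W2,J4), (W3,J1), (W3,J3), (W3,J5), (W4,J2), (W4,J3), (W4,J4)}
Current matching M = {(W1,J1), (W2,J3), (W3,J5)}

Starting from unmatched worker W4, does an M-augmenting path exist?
Yes: W4 → J4

An M-augmenting path alternates non-matching / matching edges, starting and ending at unmatched vertices.
Path: W4 → J4
(J4 is unmatched in M, so the path is augmenting.)
Flipping edges along this path would increase |M| from 3 to 4.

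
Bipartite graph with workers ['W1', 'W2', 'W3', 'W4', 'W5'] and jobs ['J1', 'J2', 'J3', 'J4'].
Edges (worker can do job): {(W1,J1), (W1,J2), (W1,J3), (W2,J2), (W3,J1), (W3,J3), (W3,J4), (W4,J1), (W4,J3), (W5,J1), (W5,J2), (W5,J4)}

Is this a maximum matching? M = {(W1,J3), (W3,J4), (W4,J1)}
No, size 3 is not maximum

Proposed matching has size 3.
Maximum matching size for this graph: 4.

This is NOT maximum - can be improved to size 4.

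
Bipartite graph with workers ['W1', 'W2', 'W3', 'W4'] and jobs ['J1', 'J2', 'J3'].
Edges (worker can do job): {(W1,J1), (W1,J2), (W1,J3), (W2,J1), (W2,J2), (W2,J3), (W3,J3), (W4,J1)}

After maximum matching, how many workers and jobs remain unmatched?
Unmatched: 1 workers, 0 jobs

Maximum matching size: 3
Workers: 4 total, 3 matched, 1 unmatched
Jobs: 3 total, 3 matched, 0 unmatched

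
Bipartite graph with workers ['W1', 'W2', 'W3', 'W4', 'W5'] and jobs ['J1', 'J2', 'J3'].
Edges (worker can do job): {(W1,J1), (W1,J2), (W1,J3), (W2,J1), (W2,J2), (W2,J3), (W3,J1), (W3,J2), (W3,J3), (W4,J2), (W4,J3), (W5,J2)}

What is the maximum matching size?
Maximum matching size = 3

Maximum matching: {(W3,J1), (W4,J3), (W5,J2)}
Size: 3

This assigns 3 workers to 3 distinct jobs.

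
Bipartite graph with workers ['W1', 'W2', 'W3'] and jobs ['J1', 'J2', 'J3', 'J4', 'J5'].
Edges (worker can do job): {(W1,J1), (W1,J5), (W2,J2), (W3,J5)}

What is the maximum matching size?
Maximum matching size = 3

Maximum matching: {(W1,J1), (W2,J2), (W3,J5)}
Size: 3

This assigns 3 workers to 3 distinct jobs.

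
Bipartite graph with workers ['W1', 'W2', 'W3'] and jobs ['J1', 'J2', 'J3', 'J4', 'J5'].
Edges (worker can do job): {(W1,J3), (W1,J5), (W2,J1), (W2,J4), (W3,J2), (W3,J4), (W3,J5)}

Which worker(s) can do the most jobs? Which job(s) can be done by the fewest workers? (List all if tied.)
Most versatile: W3 (3 jobs); Least covered: J1, J2, J3 (1 workers)

Worker degrees (jobs they can do): W1:2, W2:2, W3:3
Job degrees (workers who can do it): J1:1, J2:1, J3:1, J4:2, J5:2

Maximum worker degree is 3, achieved by: W3
Minimum job degree is 1, achieved by: J1, J2, J3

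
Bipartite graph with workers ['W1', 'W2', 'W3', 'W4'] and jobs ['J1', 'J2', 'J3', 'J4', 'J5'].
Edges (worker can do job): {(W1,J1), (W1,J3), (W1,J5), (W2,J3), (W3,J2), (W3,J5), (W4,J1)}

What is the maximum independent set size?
Maximum independent set = 5

By König's theorem:
- Min vertex cover = Max matching = 4
- Max independent set = Total vertices - Min vertex cover
- Max independent set = 9 - 4 = 5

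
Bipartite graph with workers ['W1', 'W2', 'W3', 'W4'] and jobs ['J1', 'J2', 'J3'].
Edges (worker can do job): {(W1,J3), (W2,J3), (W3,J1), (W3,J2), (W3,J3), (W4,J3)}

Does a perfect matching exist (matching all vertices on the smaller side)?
No, maximum matching has size 2 < 3

Maximum matching has size 2, need 3 for perfect matching.
Unmatched workers: ['W1', 'W2']
Unmatched jobs: ['J1']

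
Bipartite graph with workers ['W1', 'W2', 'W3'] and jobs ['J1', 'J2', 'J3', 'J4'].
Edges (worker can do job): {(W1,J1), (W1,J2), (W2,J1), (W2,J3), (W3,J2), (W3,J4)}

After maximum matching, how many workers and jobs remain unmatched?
Unmatched: 0 workers, 1 jobs

Maximum matching size: 3
Workers: 3 total, 3 matched, 0 unmatched
Jobs: 4 total, 3 matched, 1 unmatched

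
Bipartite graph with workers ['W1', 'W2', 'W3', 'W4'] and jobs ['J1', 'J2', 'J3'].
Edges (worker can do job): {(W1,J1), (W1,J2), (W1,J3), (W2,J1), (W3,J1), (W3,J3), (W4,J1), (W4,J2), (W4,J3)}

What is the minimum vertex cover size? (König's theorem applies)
Minimum vertex cover size = 3

By König's theorem: in bipartite graphs,
min vertex cover = max matching = 3

Maximum matching has size 3, so minimum vertex cover also has size 3.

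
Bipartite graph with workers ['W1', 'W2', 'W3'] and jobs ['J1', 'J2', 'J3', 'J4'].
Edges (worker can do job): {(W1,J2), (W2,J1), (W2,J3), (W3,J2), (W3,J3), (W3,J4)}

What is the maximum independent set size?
Maximum independent set = 4

By König's theorem:
- Min vertex cover = Max matching = 3
- Max independent set = Total vertices - Min vertex cover
- Max independent set = 7 - 3 = 4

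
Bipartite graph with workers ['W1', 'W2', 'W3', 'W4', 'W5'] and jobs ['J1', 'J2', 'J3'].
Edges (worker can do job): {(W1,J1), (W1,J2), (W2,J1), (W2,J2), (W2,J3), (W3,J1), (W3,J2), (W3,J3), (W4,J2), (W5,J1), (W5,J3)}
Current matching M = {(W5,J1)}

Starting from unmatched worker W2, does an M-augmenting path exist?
Yes: W2 → J1 → W5 → J3

An M-augmenting path alternates non-matching / matching edges, starting and ending at unmatched vertices.
Path: W2 → J1 → W5 → J3
(J3 is unmatched in M, so the path is augmenting.)
Flipping edges along this path would increase |M| from 1 to 2.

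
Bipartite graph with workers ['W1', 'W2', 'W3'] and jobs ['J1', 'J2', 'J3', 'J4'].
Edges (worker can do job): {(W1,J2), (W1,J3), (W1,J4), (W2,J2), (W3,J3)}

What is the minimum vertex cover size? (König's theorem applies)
Minimum vertex cover size = 3

By König's theorem: in bipartite graphs,
min vertex cover = max matching = 3

Maximum matching has size 3, so minimum vertex cover also has size 3.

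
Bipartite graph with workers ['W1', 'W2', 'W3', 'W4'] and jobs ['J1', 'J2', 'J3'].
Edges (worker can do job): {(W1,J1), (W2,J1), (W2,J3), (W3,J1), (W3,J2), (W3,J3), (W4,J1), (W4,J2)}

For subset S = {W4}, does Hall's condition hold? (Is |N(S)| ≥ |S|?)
Yes: |N(S)| = 2, |S| = 1

Subset S = {W4}
Neighbors N(S) = {J1, J2}

|N(S)| = 2, |S| = 1
Hall's condition: |N(S)| ≥ |S| is satisfied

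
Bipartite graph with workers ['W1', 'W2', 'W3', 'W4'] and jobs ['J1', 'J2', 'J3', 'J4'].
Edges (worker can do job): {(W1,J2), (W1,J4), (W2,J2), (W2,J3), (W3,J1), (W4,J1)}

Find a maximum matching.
Matching: {(W1,J2), (W2,J3), (W4,J1)}

Maximum matching (size 3):
  W1 → J2
  W2 → J3
  W4 → J1

Each worker is assigned to at most one job, and each job to at most one worker.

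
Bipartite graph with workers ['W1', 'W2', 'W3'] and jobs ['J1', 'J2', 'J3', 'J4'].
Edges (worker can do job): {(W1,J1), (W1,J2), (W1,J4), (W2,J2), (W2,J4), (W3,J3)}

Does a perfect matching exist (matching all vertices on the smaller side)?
Yes, perfect matching exists (size 3)

Perfect matching: {(W1,J4), (W2,J2), (W3,J3)}
All 3 vertices on the smaller side are matched.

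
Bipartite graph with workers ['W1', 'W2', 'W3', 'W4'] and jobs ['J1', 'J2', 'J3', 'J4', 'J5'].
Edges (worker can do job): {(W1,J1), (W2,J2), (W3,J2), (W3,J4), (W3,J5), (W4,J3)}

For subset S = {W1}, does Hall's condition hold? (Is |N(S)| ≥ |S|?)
Yes: |N(S)| = 1, |S| = 1

Subset S = {W1}
Neighbors N(S) = {J1}

|N(S)| = 1, |S| = 1
Hall's condition: |N(S)| ≥ |S| is satisfied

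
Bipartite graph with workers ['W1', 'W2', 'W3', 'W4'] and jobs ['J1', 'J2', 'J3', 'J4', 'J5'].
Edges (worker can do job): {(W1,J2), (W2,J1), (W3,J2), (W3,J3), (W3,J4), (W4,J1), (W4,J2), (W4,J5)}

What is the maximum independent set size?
Maximum independent set = 5

By König's theorem:
- Min vertex cover = Max matching = 4
- Max independent set = Total vertices - Min vertex cover
- Max independent set = 9 - 4 = 5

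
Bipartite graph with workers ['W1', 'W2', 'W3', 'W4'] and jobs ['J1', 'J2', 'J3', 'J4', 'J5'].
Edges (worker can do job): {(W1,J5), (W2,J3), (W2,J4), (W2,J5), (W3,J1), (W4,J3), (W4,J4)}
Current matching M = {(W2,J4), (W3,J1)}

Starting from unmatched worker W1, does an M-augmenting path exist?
Yes: W1 → J5

An M-augmenting path alternates non-matching / matching edges, starting and ending at unmatched vertices.
Path: W1 → J5
(J5 is unmatched in M, so the path is augmenting.)
Flipping edges along this path would increase |M| from 2 to 3.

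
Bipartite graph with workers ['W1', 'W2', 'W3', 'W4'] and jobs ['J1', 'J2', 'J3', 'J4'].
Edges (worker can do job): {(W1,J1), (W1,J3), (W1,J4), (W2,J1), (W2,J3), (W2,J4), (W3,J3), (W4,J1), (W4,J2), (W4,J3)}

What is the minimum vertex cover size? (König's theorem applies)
Minimum vertex cover size = 4

By König's theorem: in bipartite graphs,
min vertex cover = max matching = 4

Maximum matching has size 4, so minimum vertex cover also has size 4.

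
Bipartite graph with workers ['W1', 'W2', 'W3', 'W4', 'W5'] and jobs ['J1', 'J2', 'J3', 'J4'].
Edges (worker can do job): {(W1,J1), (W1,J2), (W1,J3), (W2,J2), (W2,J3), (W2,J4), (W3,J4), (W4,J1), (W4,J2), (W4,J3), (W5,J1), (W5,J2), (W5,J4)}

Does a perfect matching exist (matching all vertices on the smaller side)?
Yes, perfect matching exists (size 4)

Perfect matching: {(W1,J3), (W3,J4), (W4,J2), (W5,J1)}
All 4 vertices on the smaller side are matched.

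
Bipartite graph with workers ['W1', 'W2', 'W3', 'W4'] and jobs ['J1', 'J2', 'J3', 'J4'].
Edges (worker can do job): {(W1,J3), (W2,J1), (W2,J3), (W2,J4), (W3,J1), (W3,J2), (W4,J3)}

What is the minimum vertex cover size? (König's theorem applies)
Minimum vertex cover size = 3

By König's theorem: in bipartite graphs,
min vertex cover = max matching = 3

Maximum matching has size 3, so minimum vertex cover also has size 3.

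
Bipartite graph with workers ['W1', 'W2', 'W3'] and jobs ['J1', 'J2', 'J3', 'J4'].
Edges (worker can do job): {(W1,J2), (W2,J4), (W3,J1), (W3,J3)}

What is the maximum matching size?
Maximum matching size = 3

Maximum matching: {(W1,J2), (W2,J4), (W3,J1)}
Size: 3

This assigns 3 workers to 3 distinct jobs.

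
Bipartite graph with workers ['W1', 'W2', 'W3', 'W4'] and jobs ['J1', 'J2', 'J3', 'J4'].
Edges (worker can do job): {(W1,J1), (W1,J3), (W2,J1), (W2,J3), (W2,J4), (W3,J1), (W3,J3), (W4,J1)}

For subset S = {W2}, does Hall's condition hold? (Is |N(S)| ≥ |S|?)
Yes: |N(S)| = 3, |S| = 1

Subset S = {W2}
Neighbors N(S) = {J1, J3, J4}

|N(S)| = 3, |S| = 1
Hall's condition: |N(S)| ≥ |S| is satisfied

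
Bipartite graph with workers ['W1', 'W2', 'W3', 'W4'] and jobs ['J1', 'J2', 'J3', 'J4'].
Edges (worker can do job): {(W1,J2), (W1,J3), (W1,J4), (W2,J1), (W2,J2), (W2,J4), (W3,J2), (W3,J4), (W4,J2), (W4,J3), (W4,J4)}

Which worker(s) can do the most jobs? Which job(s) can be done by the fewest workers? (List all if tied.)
Most versatile: W1, W2, W4 (3 jobs); Least covered: J1 (1 workers)

Worker degrees (jobs they can do): W1:3, W2:3, W3:2, W4:3
Job degrees (workers who can do it): J1:1, J2:4, J3:2, J4:4

Maximum worker degree is 3, achieved by: W1, W2, W4
Minimum job degree is 1, achieved by: J1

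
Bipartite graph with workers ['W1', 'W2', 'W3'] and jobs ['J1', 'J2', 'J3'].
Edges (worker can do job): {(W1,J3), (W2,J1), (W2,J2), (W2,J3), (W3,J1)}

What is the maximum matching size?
Maximum matching size = 3

Maximum matching: {(W1,J3), (W2,J2), (W3,J1)}
Size: 3

This assigns 3 workers to 3 distinct jobs.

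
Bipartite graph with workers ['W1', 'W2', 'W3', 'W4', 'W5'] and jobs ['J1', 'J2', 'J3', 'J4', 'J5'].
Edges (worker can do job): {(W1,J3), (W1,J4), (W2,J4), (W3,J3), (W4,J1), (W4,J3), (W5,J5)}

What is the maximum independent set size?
Maximum independent set = 6

By König's theorem:
- Min vertex cover = Max matching = 4
- Max independent set = Total vertices - Min vertex cover
- Max independent set = 10 - 4 = 6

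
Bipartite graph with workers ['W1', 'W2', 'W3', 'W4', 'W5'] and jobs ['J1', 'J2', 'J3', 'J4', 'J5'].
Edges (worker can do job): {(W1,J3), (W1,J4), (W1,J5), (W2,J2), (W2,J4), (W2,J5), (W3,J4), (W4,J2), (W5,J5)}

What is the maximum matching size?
Maximum matching size = 4

Maximum matching: {(W1,J3), (W3,J4), (W4,J2), (W5,J5)}
Size: 4

This assigns 4 workers to 4 distinct jobs.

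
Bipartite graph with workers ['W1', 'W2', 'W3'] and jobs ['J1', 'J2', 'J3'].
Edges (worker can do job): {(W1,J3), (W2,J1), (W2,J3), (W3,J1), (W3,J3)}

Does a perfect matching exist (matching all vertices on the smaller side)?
No, maximum matching has size 2 < 3

Maximum matching has size 2, need 3 for perfect matching.
Unmatched workers: ['W2']
Unmatched jobs: ['J2']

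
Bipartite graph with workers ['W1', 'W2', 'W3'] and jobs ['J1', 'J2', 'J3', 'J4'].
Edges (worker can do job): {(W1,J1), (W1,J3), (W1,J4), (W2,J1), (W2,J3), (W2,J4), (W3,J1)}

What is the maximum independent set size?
Maximum independent set = 4

By König's theorem:
- Min vertex cover = Max matching = 3
- Max independent set = Total vertices - Min vertex cover
- Max independent set = 7 - 3 = 4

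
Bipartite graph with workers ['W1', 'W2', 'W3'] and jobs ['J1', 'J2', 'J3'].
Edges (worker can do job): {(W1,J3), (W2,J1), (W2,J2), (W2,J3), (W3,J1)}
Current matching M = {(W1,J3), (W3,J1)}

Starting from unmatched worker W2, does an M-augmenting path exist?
Yes: W2 → J2

An M-augmenting path alternates non-matching / matching edges, starting and ending at unmatched vertices.
Path: W2 → J2
(J2 is unmatched in M, so the path is augmenting.)
Flipping edges along this path would increase |M| from 2 to 3.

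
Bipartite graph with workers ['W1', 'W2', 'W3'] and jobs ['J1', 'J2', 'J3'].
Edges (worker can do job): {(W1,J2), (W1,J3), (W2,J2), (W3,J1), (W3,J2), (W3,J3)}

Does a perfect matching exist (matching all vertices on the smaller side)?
Yes, perfect matching exists (size 3)

Perfect matching: {(W1,J3), (W2,J2), (W3,J1)}
All 3 vertices on the smaller side are matched.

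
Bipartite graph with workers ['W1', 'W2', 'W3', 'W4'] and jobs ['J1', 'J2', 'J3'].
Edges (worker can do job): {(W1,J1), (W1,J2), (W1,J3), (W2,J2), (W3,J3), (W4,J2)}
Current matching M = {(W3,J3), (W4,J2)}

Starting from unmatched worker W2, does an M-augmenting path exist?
No augmenting path from W2

Alternating search from W2 reaches jobs: {J2}.
Every reachable job is already matched in M, and following those matched edges back to workers exposes no further unvisited jobs.
No M-augmenting path from W2 exists.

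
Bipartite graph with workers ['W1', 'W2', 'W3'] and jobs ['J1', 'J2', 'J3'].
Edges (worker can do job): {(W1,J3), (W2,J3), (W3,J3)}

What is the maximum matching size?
Maximum matching size = 1

Maximum matching: {(W3,J3)}
Size: 1

This assigns 1 workers to 1 distinct jobs.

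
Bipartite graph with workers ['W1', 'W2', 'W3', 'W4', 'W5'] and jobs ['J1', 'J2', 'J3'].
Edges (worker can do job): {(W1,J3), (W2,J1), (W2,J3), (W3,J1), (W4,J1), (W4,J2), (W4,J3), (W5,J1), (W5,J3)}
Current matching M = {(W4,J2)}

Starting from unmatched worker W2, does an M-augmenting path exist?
Yes: W2 → J1

An M-augmenting path alternates non-matching / matching edges, starting and ending at unmatched vertices.
Path: W2 → J1
(J1 is unmatched in M, so the path is augmenting.)
Flipping edges along this path would increase |M| from 1 to 2.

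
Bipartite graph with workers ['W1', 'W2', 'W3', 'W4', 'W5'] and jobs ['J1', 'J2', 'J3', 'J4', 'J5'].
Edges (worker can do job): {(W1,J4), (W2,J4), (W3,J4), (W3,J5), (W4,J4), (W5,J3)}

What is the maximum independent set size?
Maximum independent set = 7

By König's theorem:
- Min vertex cover = Max matching = 3
- Max independent set = Total vertices - Min vertex cover
- Max independent set = 10 - 3 = 7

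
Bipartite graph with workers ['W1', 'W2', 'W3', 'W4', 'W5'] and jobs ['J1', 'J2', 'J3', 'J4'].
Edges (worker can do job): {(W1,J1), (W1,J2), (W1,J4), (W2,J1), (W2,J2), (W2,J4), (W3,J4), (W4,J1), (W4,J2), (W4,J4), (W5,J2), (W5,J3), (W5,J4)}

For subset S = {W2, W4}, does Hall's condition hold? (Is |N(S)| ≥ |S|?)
Yes: |N(S)| = 3, |S| = 2

Subset S = {W2, W4}
Neighbors N(S) = {J1, J2, J4}

|N(S)| = 3, |S| = 2
Hall's condition: |N(S)| ≥ |S| is satisfied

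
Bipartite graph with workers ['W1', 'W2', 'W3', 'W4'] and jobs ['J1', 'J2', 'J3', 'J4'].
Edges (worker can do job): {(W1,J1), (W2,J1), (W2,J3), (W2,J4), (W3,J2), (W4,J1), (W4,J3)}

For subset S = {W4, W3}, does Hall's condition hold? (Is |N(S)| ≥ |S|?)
Yes: |N(S)| = 3, |S| = 2

Subset S = {W4, W3}
Neighbors N(S) = {J1, J2, J3}

|N(S)| = 3, |S| = 2
Hall's condition: |N(S)| ≥ |S| is satisfied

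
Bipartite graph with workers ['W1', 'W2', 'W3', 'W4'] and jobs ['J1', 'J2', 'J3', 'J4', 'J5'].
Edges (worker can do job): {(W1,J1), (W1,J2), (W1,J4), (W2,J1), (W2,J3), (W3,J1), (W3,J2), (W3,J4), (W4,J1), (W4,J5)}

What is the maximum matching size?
Maximum matching size = 4

Maximum matching: {(W1,J2), (W2,J3), (W3,J4), (W4,J5)}
Size: 4

This assigns 4 workers to 4 distinct jobs.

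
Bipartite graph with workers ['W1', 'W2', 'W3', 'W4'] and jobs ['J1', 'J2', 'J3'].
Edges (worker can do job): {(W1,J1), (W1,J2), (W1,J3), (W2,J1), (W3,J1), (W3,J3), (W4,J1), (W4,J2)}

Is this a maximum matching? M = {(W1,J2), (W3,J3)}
No, size 2 is not maximum

Proposed matching has size 2.
Maximum matching size for this graph: 3.

This is NOT maximum - can be improved to size 3.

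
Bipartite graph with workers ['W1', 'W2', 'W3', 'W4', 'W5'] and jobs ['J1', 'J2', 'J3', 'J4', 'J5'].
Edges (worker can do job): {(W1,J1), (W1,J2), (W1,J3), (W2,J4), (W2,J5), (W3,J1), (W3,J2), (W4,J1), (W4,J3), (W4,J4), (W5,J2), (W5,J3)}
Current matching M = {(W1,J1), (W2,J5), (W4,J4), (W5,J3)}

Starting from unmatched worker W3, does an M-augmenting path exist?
Yes: W3 → J2

An M-augmenting path alternates non-matching / matching edges, starting and ending at unmatched vertices.
Path: W3 → J2
(J2 is unmatched in M, so the path is augmenting.)
Flipping edges along this path would increase |M| from 4 to 5.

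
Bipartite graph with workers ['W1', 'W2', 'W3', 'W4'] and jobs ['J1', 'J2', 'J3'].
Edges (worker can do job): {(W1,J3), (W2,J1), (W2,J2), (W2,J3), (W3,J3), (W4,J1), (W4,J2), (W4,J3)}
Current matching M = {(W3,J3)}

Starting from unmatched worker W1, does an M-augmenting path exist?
No augmenting path from W1

Alternating search from W1 reaches jobs: {J3}.
Every reachable job is already matched in M, and following those matched edges back to workers exposes no further unvisited jobs.
No M-augmenting path from W1 exists.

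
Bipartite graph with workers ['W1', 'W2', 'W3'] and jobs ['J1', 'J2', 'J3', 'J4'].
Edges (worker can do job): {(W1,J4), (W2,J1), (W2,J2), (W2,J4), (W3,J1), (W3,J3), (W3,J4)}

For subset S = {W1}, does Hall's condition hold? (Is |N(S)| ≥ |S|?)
Yes: |N(S)| = 1, |S| = 1

Subset S = {W1}
Neighbors N(S) = {J4}

|N(S)| = 1, |S| = 1
Hall's condition: |N(S)| ≥ |S| is satisfied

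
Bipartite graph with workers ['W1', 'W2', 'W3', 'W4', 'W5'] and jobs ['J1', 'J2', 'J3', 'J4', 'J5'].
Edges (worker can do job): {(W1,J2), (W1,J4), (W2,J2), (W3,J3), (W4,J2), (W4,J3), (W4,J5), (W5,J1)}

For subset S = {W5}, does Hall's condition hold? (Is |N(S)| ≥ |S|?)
Yes: |N(S)| = 1, |S| = 1

Subset S = {W5}
Neighbors N(S) = {J1}

|N(S)| = 1, |S| = 1
Hall's condition: |N(S)| ≥ |S| is satisfied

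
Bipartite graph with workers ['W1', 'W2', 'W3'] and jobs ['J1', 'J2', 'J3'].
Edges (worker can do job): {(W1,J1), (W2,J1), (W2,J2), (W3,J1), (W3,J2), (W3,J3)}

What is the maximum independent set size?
Maximum independent set = 3

By König's theorem:
- Min vertex cover = Max matching = 3
- Max independent set = Total vertices - Min vertex cover
- Max independent set = 6 - 3 = 3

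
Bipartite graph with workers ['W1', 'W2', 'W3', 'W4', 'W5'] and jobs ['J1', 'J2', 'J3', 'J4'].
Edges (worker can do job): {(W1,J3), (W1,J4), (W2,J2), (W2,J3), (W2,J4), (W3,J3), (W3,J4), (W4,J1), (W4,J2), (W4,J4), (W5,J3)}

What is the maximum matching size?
Maximum matching size = 4

Maximum matching: {(W1,J4), (W2,J2), (W3,J3), (W4,J1)}
Size: 4

This assigns 4 workers to 4 distinct jobs.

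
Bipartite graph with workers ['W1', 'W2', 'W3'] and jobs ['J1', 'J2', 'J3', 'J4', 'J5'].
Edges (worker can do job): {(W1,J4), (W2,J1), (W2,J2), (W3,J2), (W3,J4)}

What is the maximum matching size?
Maximum matching size = 3

Maximum matching: {(W1,J4), (W2,J1), (W3,J2)}
Size: 3

This assigns 3 workers to 3 distinct jobs.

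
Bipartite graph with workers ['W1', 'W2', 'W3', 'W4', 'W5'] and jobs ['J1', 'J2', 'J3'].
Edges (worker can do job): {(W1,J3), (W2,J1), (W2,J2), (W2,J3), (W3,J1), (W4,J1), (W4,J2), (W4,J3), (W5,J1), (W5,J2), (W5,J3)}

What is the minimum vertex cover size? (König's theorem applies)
Minimum vertex cover size = 3

By König's theorem: in bipartite graphs,
min vertex cover = max matching = 3

Maximum matching has size 3, so minimum vertex cover also has size 3.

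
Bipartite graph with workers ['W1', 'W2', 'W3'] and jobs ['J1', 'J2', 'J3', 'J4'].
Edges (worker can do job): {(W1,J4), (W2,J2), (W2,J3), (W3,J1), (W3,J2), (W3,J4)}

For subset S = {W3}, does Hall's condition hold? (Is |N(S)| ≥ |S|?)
Yes: |N(S)| = 3, |S| = 1

Subset S = {W3}
Neighbors N(S) = {J1, J2, J4}

|N(S)| = 3, |S| = 1
Hall's condition: |N(S)| ≥ |S| is satisfied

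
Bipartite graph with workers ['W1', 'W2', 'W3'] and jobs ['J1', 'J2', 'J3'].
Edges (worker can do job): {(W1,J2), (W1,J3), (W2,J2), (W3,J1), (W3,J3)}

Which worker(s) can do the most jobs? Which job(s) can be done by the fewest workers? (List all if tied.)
Most versatile: W1, W3 (2 jobs); Least covered: J1 (1 workers)

Worker degrees (jobs they can do): W1:2, W2:1, W3:2
Job degrees (workers who can do it): J1:1, J2:2, J3:2

Maximum worker degree is 2, achieved by: W1, W3
Minimum job degree is 1, achieved by: J1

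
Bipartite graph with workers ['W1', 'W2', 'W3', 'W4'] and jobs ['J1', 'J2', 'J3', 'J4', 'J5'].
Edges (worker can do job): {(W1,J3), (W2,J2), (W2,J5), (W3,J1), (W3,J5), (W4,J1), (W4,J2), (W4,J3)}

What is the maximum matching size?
Maximum matching size = 4

Maximum matching: {(W1,J3), (W2,J2), (W3,J5), (W4,J1)}
Size: 4

This assigns 4 workers to 4 distinct jobs.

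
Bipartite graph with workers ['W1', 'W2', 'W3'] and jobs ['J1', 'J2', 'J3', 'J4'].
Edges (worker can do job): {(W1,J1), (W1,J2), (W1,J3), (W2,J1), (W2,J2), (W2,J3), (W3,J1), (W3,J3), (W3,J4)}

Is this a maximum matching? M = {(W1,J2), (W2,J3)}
No, size 2 is not maximum

Proposed matching has size 2.
Maximum matching size for this graph: 3.

This is NOT maximum - can be improved to size 3.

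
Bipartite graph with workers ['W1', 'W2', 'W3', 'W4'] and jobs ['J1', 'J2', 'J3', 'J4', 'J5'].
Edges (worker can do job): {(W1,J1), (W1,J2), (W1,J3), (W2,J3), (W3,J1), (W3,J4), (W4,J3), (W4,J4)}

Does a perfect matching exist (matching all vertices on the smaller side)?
Yes, perfect matching exists (size 4)

Perfect matching: {(W1,J2), (W2,J3), (W3,J1), (W4,J4)}
All 4 vertices on the smaller side are matched.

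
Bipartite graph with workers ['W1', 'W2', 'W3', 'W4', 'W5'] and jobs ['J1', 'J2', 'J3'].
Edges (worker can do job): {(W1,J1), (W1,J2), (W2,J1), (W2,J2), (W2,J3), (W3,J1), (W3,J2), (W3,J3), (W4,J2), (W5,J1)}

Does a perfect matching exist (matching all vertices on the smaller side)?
Yes, perfect matching exists (size 3)

Perfect matching: {(W2,J3), (W3,J2), (W5,J1)}
All 3 vertices on the smaller side are matched.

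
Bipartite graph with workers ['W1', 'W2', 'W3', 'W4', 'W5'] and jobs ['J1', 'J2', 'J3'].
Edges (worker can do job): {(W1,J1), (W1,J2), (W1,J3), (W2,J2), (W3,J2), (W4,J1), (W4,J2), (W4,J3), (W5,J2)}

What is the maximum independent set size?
Maximum independent set = 5

By König's theorem:
- Min vertex cover = Max matching = 3
- Max independent set = Total vertices - Min vertex cover
- Max independent set = 8 - 3 = 5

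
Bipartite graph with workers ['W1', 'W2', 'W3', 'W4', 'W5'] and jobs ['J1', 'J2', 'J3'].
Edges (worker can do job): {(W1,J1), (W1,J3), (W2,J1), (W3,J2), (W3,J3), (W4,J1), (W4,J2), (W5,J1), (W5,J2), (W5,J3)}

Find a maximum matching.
Matching: {(W3,J2), (W4,J1), (W5,J3)}

Maximum matching (size 3):
  W3 → J2
  W4 → J1
  W5 → J3

Each worker is assigned to at most one job, and each job to at most one worker.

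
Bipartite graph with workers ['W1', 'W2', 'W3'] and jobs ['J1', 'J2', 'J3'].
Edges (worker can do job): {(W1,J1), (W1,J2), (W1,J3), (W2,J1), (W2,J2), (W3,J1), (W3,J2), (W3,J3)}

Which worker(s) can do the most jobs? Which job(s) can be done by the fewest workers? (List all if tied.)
Most versatile: W1, W3 (3 jobs); Least covered: J3 (2 workers)

Worker degrees (jobs they can do): W1:3, W2:2, W3:3
Job degrees (workers who can do it): J1:3, J2:3, J3:2

Maximum worker degree is 3, achieved by: W1, W3
Minimum job degree is 2, achieved by: J3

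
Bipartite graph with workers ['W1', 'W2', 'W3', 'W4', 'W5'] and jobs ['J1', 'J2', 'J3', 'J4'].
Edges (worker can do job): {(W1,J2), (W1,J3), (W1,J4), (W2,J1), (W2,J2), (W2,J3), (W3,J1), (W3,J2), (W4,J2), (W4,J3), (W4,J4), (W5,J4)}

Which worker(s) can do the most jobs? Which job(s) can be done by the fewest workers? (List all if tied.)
Most versatile: W1, W2, W4 (3 jobs); Least covered: J1 (2 workers)

Worker degrees (jobs they can do): W1:3, W2:3, W3:2, W4:3, W5:1
Job degrees (workers who can do it): J1:2, J2:4, J3:3, J4:3

Maximum worker degree is 3, achieved by: W1, W2, W4
Minimum job degree is 2, achieved by: J1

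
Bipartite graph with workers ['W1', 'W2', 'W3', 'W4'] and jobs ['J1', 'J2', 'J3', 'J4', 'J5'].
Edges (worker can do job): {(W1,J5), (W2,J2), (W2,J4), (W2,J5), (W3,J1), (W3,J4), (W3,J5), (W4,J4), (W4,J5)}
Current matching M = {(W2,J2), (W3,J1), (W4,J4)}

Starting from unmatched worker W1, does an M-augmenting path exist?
Yes: W1 → J5

An M-augmenting path alternates non-matching / matching edges, starting and ending at unmatched vertices.
Path: W1 → J5
(J5 is unmatched in M, so the path is augmenting.)
Flipping edges along this path would increase |M| from 3 to 4.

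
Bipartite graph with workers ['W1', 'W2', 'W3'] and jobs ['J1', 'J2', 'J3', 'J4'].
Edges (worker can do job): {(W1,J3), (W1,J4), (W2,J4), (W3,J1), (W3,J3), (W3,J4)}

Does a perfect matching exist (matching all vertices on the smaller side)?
Yes, perfect matching exists (size 3)

Perfect matching: {(W1,J3), (W2,J4), (W3,J1)}
All 3 vertices on the smaller side are matched.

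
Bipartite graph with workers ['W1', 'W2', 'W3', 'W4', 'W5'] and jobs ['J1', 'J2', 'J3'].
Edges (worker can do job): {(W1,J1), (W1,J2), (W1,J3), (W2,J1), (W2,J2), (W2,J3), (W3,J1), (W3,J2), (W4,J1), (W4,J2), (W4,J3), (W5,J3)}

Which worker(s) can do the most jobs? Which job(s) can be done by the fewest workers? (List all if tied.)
Most versatile: W1, W2, W4 (3 jobs); Least covered: J1, J2, J3 (4 workers)

Worker degrees (jobs they can do): W1:3, W2:3, W3:2, W4:3, W5:1
Job degrees (workers who can do it): J1:4, J2:4, J3:4

Maximum worker degree is 3, achieved by: W1, W2, W4
Minimum job degree is 4, achieved by: J1, J2, J3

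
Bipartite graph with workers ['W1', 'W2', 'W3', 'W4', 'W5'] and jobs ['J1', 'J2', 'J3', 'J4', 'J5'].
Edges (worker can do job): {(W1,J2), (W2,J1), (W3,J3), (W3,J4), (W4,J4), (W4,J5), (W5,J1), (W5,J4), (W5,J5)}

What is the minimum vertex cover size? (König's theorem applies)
Minimum vertex cover size = 5

By König's theorem: in bipartite graphs,
min vertex cover = max matching = 5

Maximum matching has size 5, so minimum vertex cover also has size 5.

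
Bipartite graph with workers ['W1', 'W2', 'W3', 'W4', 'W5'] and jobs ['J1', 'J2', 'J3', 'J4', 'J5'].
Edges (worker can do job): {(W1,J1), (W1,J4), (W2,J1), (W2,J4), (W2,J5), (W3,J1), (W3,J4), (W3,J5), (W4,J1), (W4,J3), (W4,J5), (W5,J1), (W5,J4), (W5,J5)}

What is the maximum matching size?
Maximum matching size = 4

Maximum matching: {(W1,J4), (W3,J5), (W4,J3), (W5,J1)}
Size: 4

This assigns 4 workers to 4 distinct jobs.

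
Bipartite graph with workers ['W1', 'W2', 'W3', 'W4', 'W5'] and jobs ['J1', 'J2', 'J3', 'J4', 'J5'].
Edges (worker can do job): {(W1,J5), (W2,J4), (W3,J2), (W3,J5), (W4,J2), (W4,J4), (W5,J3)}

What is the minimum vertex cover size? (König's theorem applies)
Minimum vertex cover size = 4

By König's theorem: in bipartite graphs,
min vertex cover = max matching = 4

Maximum matching has size 4, so minimum vertex cover also has size 4.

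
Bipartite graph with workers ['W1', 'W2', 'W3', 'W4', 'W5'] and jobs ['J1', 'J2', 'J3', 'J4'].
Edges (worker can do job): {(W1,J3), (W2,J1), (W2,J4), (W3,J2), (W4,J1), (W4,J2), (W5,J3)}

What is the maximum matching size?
Maximum matching size = 4

Maximum matching: {(W2,J4), (W3,J2), (W4,J1), (W5,J3)}
Size: 4

This assigns 4 workers to 4 distinct jobs.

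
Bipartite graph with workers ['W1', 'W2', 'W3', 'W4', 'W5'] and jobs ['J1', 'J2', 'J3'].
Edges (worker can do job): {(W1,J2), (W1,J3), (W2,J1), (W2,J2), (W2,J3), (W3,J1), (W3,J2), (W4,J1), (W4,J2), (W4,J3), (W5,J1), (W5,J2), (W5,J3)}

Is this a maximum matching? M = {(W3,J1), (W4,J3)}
No, size 2 is not maximum

Proposed matching has size 2.
Maximum matching size for this graph: 3.

This is NOT maximum - can be improved to size 3.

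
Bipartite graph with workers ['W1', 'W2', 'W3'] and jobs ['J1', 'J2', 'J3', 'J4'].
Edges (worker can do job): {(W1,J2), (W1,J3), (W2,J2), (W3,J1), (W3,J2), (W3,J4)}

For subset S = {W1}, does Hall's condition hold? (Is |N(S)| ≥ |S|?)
Yes: |N(S)| = 2, |S| = 1

Subset S = {W1}
Neighbors N(S) = {J2, J3}

|N(S)| = 2, |S| = 1
Hall's condition: |N(S)| ≥ |S| is satisfied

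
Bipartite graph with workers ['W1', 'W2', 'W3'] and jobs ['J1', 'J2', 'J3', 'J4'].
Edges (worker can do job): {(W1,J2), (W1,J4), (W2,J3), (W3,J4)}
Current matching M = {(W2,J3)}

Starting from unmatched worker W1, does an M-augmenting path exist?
Yes: W1 → J2

An M-augmenting path alternates non-matching / matching edges, starting and ending at unmatched vertices.
Path: W1 → J2
(J2 is unmatched in M, so the path is augmenting.)
Flipping edges along this path would increase |M| from 1 to 2.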